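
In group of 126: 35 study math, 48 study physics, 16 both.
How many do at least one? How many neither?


|A∪B| = 35+48-16 = 67
Neither = 126-67 = 59

At least one: 67; Neither: 59


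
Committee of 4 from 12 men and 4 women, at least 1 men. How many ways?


Count by #men:
  1M,3W: C(12,1)×C(4,3)=48
  2M,2W: C(12,2)×C(4,2)=396
  3M,1W: C(12,3)×C(4,1)=880
  4M,0W: C(12,4)×C(4,0)=495
Total = 1819

1819


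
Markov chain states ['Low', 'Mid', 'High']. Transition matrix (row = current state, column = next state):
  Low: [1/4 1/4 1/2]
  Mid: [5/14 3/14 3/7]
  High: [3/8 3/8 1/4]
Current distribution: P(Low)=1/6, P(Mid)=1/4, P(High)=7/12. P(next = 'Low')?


P(next=Low) = Σᵢ P(now=i)×P(i→Low)
= 1/6×1/4 + 1/4×5/14 + 7/12×3/8
= 1/24 + 5/56 + 7/32 = 235/672

P = 235/672 ≈ 0.3497


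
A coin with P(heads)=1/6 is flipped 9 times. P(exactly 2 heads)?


Binomial: P(X=2) = C(9,2)×p^2×(1-p)^7
= 36 × 1/36 × 78125/279936 = 78125/279936

P(X=2) = 78125/279936 ≈ 27.91%


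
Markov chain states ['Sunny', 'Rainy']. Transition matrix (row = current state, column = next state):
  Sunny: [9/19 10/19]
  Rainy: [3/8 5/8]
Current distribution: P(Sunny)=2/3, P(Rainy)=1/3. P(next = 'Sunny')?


P(next=Sunny) = Σᵢ P(now=i)×P(i→Sunny)
= 2/3×9/19 + 1/3×3/8
= 6/19 + 1/8 = 67/152

P = 67/152 ≈ 0.4408


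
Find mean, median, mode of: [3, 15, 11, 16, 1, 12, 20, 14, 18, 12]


Sorted: [1, 3, 11, 12, 12, 14, 15, 16, 18, 20]
Mean = 122/10 = 61/5
Median = 13
Freq: {3: 1, 15: 1, 11: 1, 16: 1, 1: 1, 12: 2, 20: 1, 14: 1, 18: 1}
Mode: [12]

Mean=61/5, Median=13, Mode=12


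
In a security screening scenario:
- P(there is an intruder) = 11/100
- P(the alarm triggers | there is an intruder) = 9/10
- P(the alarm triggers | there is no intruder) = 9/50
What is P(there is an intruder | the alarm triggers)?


Using Bayes' theorem:
P(A|B) = P(B|A)·P(A) / P(B)

P(the alarm triggers) = 9/10 × 11/100 + 9/50 × 89/100
= 99/1000 + 801/5000 = 162/625

P(there is an intruder|the alarm triggers) = (99/1000) / (162/625) = 55/144

P(there is an intruder|the alarm triggers) = 55/144 ≈ 38.19%


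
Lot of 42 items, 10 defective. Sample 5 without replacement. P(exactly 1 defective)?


Hypergeometric: C(10,1)×C(32,4)/C(42,5)
= 10×35960/850668 = 89900/212667

P(X=1) = 89900/212667 ≈ 42.27%


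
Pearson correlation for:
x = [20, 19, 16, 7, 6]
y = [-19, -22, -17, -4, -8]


n=5, Σx=68, Σy=-70, Σxy=-1146, Σx²=1102, Σy²=1214
r = (5×(-1146) - 68×(-70))/√((5×1102 - 68²)(5×1214 - (-70)²))
= -970/√(886×1170) = -970/√1036620 ≈ -970/1018.1454 ≈ -0.9527

r ≈ -0.9527


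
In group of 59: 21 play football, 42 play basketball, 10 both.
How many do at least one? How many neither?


|A∪B| = 21+42-10 = 53
Neither = 59-53 = 6

At least one: 53; Neither: 6


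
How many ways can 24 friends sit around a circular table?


Circular arrangements of 24 distinct objects: fix one position to break rotational symmetry.
(n-1)! = 23! = 25852016738884976640000

25852016738884976640000


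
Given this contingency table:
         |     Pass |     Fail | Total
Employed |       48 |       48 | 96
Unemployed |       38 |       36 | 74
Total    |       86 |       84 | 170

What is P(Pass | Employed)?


P(Pass | Employed) = 48/(48+48) = 48/96 = 1/2

P(Pass|Employed) = 1/2 ≈ 50.00%


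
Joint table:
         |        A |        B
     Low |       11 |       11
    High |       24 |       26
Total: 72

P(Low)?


P(Low) = (11+11)/72 = 22/72 = 11/36

P(Low) = 11/36 ≈ 30.56%


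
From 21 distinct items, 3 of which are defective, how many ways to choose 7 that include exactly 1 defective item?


Choose 1 of the 3 defective items and 6 of the other 18 items:
C(3,1)×C(18,6) = 3×18564 = 55692

55692


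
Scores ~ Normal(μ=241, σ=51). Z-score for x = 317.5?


z = (x - μ)/σ = (317.5 - 241)/51 = 1.5

z = 1.5


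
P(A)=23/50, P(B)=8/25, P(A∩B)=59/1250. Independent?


P(A)×P(B) = 92/625
P(A∩B) = 59/1250
Not equal → NOT independent

No, not independent


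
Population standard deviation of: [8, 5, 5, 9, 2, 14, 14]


Mean = 57/7
  (8-57/7)²=1/49
  (5-57/7)²=484/49
  (5-57/7)²=484/49
  (9-57/7)²=36/49
  (2-57/7)²=1849/49
  (14-57/7)²=1681/49
  (14-57/7)²=1681/49
Σ(x-μ)² = 888/7
σ² = (888/7)/7 = 888/49

σ = √(888/49) ≈ 4.2570


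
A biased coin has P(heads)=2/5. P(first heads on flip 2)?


Geometric: P(X=2) = (1-p)^(k-1)×p = (3/5)^1×2/5 = 6/25

P(X=2) = 6/25 ≈ 24.00%


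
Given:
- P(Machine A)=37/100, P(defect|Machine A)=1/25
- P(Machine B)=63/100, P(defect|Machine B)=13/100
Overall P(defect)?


P(B) = Σ P(B|Aᵢ)×P(Aᵢ)
  1/25×37/100 = 37/2500
  13/100×63/100 = 819/10000
Sum = 967/10000

P(defect) = 967/10000 ≈ 9.67%


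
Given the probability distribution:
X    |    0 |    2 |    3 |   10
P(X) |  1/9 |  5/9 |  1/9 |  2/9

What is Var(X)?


E[X] = 11/3
E[X²] = 229/9
Var(X) = E[X²] - (E[X])² = 229/9 - 121/9 = 12

Var(X) = 12 ≈ 12.0000


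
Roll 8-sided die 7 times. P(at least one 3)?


P(no 3)^7 = (7/8)^7 = 823543/2097152
P(≥1) = 1 - 823543/2097152 = 1273609/2097152

P = 1273609/2097152 ≈ 60.73%


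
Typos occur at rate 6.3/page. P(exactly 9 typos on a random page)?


Poisson(λ=6.3): P(X=9) = e^(-λ)×λ^k/k!
= e^(-6.3) × 6.3^9 / 9!
≈ 0.001836304777 × 15633814.1569 / 362880 ≈ 0.079113

P(X=9) ≈ 0.079113 ≈ 7.91%


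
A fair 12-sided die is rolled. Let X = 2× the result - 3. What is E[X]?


E[die] = (1+12)/2 = 13/2
E[X] = 2×13/2 - 3 = 10

E[X] = 10


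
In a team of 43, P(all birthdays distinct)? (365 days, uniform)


P(all different) = Π(365-i)/365 for i=0..42
= (365/365)×(364/365)×...×(323/365)
= 0.076077

P ≈ 0.0761 ≈ 7.61%


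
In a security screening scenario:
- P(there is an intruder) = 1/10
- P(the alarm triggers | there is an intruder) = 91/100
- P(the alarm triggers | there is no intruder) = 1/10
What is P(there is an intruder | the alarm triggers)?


Using Bayes' theorem:
P(A|B) = P(B|A)·P(A) / P(B)

P(the alarm triggers) = 91/100 × 1/10 + 1/10 × 9/10
= 91/1000 + 9/100 = 181/1000

P(there is an intruder|the alarm triggers) = (91/1000) / (181/1000) = 91/181

P(there is an intruder|the alarm triggers) = 91/181 ≈ 50.28%


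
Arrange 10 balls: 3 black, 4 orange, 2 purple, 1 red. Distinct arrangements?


10!/(3!×4!×2!×1!) = 12600

12600


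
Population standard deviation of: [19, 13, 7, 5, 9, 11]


Mean = 64/6 = 32/3
  (19-32/3)²=625/9
  (13-32/3)²=49/9
  (7-32/3)²=121/9
  (5-32/3)²=289/9
  (9-32/3)²=25/9
  (11-32/3)²=1/9
Σ(x-μ)² = 370/3
σ² = (370/3)/6 = 185/9

σ = √(185/9) ≈ 4.5338


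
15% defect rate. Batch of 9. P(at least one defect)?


P(all good) = (17/20)^9 = 118587876497/512000000000
P(≥1 defect) = 393412123503/512000000000

P = 393412123503/512000000000 ≈ 76.84%


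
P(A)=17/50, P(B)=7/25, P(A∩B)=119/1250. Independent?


P(A)×P(B) = 119/1250
P(A∩B) = 119/1250
Equal ✓ → Independent

Yes, independent


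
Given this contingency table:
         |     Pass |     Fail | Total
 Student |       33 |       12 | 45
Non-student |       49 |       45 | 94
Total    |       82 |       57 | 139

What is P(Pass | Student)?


P(Pass | Student) = 33/(33+12) = 33/45 = 11/15

P(Pass|Student) = 11/15 ≈ 73.33%


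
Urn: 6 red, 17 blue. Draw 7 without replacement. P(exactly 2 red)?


Hypergeometric: C(6,2)×C(17,5)/C(23,7)
= 15×6188/245157 = 1820/4807

P(X=2) = 1820/4807 ≈ 37.86%


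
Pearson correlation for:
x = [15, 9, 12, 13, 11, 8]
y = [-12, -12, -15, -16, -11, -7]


n=6, Σx=68, Σy=-73, Σxy=-853, Σx²=804, Σy²=939
r = (6×(-853) - 68×(-73))/√((6×804 - 68²)(6×939 - (-73)²))
= -154/√(200×305) = -154/√61000 ≈ -154/246.9818 ≈ -0.6235

r ≈ -0.6235


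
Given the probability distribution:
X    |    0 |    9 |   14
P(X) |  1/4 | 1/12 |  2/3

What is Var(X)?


E[X] = 121/12
E[X²] = 1649/12
Var(X) = E[X²] - (E[X])² = 1649/12 - 14641/144 = 5147/144

Var(X) = 5147/144 ≈ 35.7431


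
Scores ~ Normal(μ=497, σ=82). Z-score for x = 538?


z = (x - μ)/σ = (538 - 497)/82 = 0.5

z = 0.5


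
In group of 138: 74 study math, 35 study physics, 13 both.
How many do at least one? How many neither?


|A∪B| = 74+35-13 = 96
Neither = 138-96 = 42

At least one: 96; Neither: 42


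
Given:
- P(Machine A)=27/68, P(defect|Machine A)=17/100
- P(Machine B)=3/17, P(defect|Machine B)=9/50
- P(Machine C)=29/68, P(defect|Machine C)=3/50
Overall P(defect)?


P(B) = Σ P(B|Aᵢ)×P(Aᵢ)
  17/100×27/68 = 27/400
  9/50×3/17 = 27/850
  3/50×29/68 = 87/3400
Sum = 849/6800

P(defect) = 849/6800 ≈ 12.49%


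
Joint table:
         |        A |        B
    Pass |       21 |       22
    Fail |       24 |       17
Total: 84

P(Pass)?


P(Pass) = (21+22)/84 = 43/84

P(Pass) = 43/84 ≈ 51.19%


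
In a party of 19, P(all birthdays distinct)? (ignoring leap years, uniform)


P(all different) = Π(365-i)/365 for i=0..18
= (365/365)×(364/365)×...×(347/365)
= 0.620881

P ≈ 0.6209 ≈ 62.09%


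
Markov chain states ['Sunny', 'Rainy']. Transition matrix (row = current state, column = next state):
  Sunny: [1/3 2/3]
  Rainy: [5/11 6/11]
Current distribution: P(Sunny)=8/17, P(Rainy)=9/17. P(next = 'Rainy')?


P(next=Rainy) = Σᵢ P(now=i)×P(i→Rainy)
= 8/17×2/3 + 9/17×6/11
= 16/51 + 54/187 = 338/561

P = 338/561 ≈ 0.6025


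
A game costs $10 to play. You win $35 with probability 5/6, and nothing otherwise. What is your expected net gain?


E[gain] = (35-10)×5/6 + (-10)×1/6
= 125/6 - 5/3 = 115/6

Expected net gain = $115/6 ≈ $19.17


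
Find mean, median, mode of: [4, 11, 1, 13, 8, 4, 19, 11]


Sorted: [1, 4, 4, 8, 11, 11, 13, 19]
Mean = 71/8
Median = 19/2
Freq: {4: 2, 11: 2, 1: 1, 13: 1, 8: 1, 19: 1}
Mode: [4, 11]

Mean=71/8, Median=19/2, Mode=[4, 11]


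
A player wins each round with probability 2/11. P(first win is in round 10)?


Geometric: P(X=10) = (1-p)^(k-1)×p = (9/11)^9×2/11 = 774840978/25937424601

P(X=10) = 774840978/25937424601 ≈ 2.99%


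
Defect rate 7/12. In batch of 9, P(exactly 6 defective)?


Binomial: P(X=6) = C(9,6)×p^6×(1-p)^3
= 84 × 117649/2985984 × 125/1728 = 102942875/429981696

P(X=6) = 102942875/429981696 ≈ 23.94%


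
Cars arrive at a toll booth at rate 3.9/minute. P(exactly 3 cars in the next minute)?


Poisson(λ=3.9): P(X=3) = e^(-λ)×λ^k/k!
= e^(-3.9) × 3.9^3 / 3!
≈ 0.02024191145 × 59.319 / 6 ≈ 0.200122

P(X=3) ≈ 0.200122 ≈ 20.01%


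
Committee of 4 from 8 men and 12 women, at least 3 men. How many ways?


Count by #men:
  3M,1W: C(8,3)×C(12,1)=672
  4M,0W: C(8,4)×C(12,0)=70
Total = 742

742


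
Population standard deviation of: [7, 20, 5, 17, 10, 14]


Mean = 73/6
  (7-73/6)²=961/36
  (20-73/6)²=2209/36
  (5-73/6)²=1849/36
  (17-73/6)²=841/36
  (10-73/6)²=169/36
  (14-73/6)²=121/36
Σ(x-μ)² = 1025/6
σ² = (1025/6)/6 = 1025/36

σ = √(1025/36) ≈ 5.3359


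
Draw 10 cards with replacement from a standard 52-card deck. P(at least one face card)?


P(not a face card) = 40/52 = 10/13
P(none in 10 draws) = (10/13)^10 = 10000000000/137858491849
P(≥1 face card) = 1 - 10000000000/137858491849 = 127858491849/137858491849

P = 127858491849/137858491849 ≈ 92.75%


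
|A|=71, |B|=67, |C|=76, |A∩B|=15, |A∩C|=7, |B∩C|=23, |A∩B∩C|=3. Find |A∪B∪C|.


|A∪B∪C| = 71+67+76-15-7-23+3 = 172

|A∪B∪C| = 172


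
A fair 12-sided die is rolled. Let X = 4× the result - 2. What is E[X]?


E[die] = (1+12)/2 = 13/2
E[X] = 4×13/2 - 2 = 24

E[X] = 24


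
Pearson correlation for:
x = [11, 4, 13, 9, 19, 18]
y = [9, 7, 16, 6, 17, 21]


n=6, Σx=74, Σy=76, Σxy=1090, Σx²=1072, Σy²=1152
r = (6×1090 - 74×76)/√((6×1072 - 74²)(6×1152 - 76²))
= 916/√(956×1136) = 916/√1086016 ≈ 916/1042.1209 ≈ 0.8790

r ≈ 0.8790


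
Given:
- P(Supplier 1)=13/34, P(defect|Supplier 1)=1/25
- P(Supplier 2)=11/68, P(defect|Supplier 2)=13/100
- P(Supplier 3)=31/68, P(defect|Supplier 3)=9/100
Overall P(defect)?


P(B) = Σ P(B|Aᵢ)×P(Aᵢ)
  1/25×13/34 = 13/850
  13/100×11/68 = 143/6800
  9/100×31/68 = 279/6800
Sum = 263/3400

P(defect) = 263/3400 ≈ 7.74%


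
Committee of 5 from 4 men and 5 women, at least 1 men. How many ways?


Count by #men:
  1M,4W: C(4,1)×C(5,4)=20
  2M,3W: C(4,2)×C(5,3)=60
  3M,2W: C(4,3)×C(5,2)=40
  4M,1W: C(4,4)×C(5,1)=5
Total = 125

125


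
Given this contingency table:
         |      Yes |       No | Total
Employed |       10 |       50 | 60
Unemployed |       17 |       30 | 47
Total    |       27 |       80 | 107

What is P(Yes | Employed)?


P(Yes | Employed) = 10/(10+50) = 10/60 = 1/6

P(Yes|Employed) = 1/6 ≈ 16.67%


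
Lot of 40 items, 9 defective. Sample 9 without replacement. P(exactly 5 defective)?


Hypergeometric: C(9,5)×C(31,4)/C(40,9)
= 126×31465/273438880 = 396459/27343888

P(X=5) = 396459/27343888 ≈ 1.45%


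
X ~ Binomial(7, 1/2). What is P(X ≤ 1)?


P(X ≤ 1) = Σ P(X=i) for i=0..1
P(X=0) = 1/128
P(X=1) = 7/128
Sum = 1/16

P(X ≤ 1) = 1/16 ≈ 6.25%


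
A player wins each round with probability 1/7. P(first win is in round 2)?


Geometric: P(X=2) = (1-p)^(k-1)×p = (6/7)^1×1/7 = 6/49

P(X=2) = 6/49 ≈ 12.24%


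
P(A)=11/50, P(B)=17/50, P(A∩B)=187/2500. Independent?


P(A)×P(B) = 187/2500
P(A∩B) = 187/2500
Equal ✓ → Independent

Yes, independent


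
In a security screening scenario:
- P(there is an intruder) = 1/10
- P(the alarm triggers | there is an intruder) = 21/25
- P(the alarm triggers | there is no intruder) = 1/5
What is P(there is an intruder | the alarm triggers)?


Using Bayes' theorem:
P(A|B) = P(B|A)·P(A) / P(B)

P(the alarm triggers) = 21/25 × 1/10 + 1/5 × 9/10
= 21/250 + 9/50 = 33/125

P(there is an intruder|the alarm triggers) = (21/250) / (33/125) = 7/22

P(there is an intruder|the alarm triggers) = 7/22 ≈ 31.82%


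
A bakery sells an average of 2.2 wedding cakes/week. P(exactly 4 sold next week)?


Poisson(λ=2.2): P(X=4) = e^(-λ)×λ^k/k!
= e^(-2.2) × 2.2^4 / 4!
≈ 0.1108031584 × 23.4256 / 24 ≈ 0.108151

P(X=4) ≈ 0.108151 ≈ 10.82%


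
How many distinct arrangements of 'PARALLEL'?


Letters: 8, freq: {'P': 1, 'A': 2, 'R': 1, 'L': 3, 'E': 1}
8!/(1!×2!×1!×3!×1!) = 40320/12 = 3360

3360


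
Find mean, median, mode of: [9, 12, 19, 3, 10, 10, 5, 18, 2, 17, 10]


Sorted: [2, 3, 5, 9, 10, 10, 10, 12, 17, 18, 19]
Mean = 115/11
Median = 10
Freq: {9: 1, 12: 1, 19: 1, 3: 1, 10: 3, 5: 1, 18: 1, 2: 1, 17: 1}
Mode: [10]

Mean=115/11, Median=10, Mode=10


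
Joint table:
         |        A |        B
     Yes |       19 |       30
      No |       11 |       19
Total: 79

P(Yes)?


P(Yes) = (19+30)/79 = 49/79

P(Yes) = 49/79 ≈ 62.03%


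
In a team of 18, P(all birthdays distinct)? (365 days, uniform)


P(all different) = Π(365-i)/365 for i=0..17
= (365/365)×(364/365)×...×(348/365)
= 0.653089

P ≈ 0.6531 ≈ 65.31%


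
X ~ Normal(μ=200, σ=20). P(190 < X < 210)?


z₁=(190-200)/20=-0.5, z₂=(210-200)/20=0.5
P = Φ(0.5) - Φ(-0.5) = 0.691462 - 0.308538 = 0.382924 ≈ 0.3829

P(190 < X < 210) ≈ 0.3829


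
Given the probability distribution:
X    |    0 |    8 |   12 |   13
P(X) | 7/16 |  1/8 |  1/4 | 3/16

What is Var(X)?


E[X] = 103/16
E[X²] = 1211/16
Var(X) = E[X²] - (E[X])² = 1211/16 - 10609/256 = 8767/256

Var(X) = 8767/256 ≈ 34.2461


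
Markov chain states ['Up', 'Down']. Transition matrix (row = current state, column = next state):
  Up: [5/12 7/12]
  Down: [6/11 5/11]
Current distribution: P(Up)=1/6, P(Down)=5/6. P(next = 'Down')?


P(next=Down) = Σᵢ P(now=i)×P(i→Down)
= 1/6×7/12 + 5/6×5/11
= 7/72 + 25/66 = 377/792

P = 377/792 ≈ 0.4760


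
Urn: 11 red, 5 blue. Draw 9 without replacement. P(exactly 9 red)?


Hypergeometric: C(11,9)×C(5,0)/C(16,9)
= 55×1/11440 = 1/208

P(X=9) = 1/208 ≈ 0.48%


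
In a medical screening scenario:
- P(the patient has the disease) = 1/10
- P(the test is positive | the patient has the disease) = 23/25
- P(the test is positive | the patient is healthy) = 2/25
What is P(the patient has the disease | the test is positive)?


Using Bayes' theorem:
P(A|B) = P(B|A)·P(A) / P(B)

P(the test is positive) = 23/25 × 1/10 + 2/25 × 9/10
= 23/250 + 9/125 = 41/250

P(the patient has the disease|the test is positive) = (23/250) / (41/250) = 23/41

P(the patient has the disease|the test is positive) = 23/41 ≈ 56.10%


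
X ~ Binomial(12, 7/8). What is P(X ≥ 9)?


P(X ≥ 9) = Σ P(X=i) for i=9..12
P(X=9) = 2219448385/17179869184
P(X=10) = 9321683217/34359738368
P(X=11) = 5931980229/17179869184
P(X=12) = 13841287201/68719476736
Sum = 65090368091/68719476736

P(X ≥ 9) = 65090368091/68719476736 ≈ 94.72%


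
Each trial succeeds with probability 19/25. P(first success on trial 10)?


Geometric: P(X=10) = (1-p)^(k-1)×p = (6/25)^9×19/25 = 191476224/95367431640625

P(X=10) = 191476224/95367431640625 ≈ 0.00%


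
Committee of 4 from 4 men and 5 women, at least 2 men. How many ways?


Count by #men:
  2M,2W: C(4,2)×C(5,2)=60
  3M,1W: C(4,3)×C(5,1)=20
  4M,0W: C(4,4)×C(5,0)=1
Total = 81

81


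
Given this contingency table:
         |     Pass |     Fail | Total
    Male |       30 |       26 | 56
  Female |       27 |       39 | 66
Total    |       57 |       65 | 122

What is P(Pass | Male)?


P(Pass | Male) = 30/(30+26) = 30/56 = 15/28

P(Pass|Male) = 15/28 ≈ 53.57%


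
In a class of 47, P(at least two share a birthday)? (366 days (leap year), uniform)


P(all different) = Π(366-i)/366 for i=0..46
= 0.045628
P(match) = 1 - 0.045628 = 0.954372

P ≈ 0.9544 ≈ 95.44%


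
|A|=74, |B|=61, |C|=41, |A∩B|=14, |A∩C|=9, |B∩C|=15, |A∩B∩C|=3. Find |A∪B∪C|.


|A∪B∪C| = 74+61+41-14-9-15+3 = 141

|A∪B∪C| = 141


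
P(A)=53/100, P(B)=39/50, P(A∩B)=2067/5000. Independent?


P(A)×P(B) = 2067/5000
P(A∩B) = 2067/5000
Equal ✓ → Independent

Yes, independent


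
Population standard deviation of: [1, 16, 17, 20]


Mean = 54/4 = 27/2
  (1-27/2)²=625/4
  (16-27/2)²=25/4
  (17-27/2)²=49/4
  (20-27/2)²=169/4
Σ(x-μ)² = 217
σ² = 217/4

σ = √(217/4) ≈ 7.3655


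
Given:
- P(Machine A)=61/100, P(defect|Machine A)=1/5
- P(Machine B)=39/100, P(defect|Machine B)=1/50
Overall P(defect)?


P(B) = Σ P(B|Aᵢ)×P(Aᵢ)
  1/5×61/100 = 61/500
  1/50×39/100 = 39/5000
Sum = 649/5000

P(defect) = 649/5000 ≈ 12.98%


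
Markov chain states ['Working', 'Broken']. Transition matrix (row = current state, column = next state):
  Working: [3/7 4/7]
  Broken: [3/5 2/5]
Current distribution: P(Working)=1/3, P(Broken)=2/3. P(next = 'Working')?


P(next=Working) = Σᵢ P(now=i)×P(i→Working)
= 1/3×3/7 + 2/3×3/5
= 1/7 + 2/5 = 19/35

P = 19/35 ≈ 0.5429


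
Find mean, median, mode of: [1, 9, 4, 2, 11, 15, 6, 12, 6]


Sorted: [1, 2, 4, 6, 6, 9, 11, 12, 15]
Mean = 66/9 = 22/3
Median = 6
Freq: {1: 1, 9: 1, 4: 1, 2: 1, 11: 1, 15: 1, 6: 2, 12: 1}
Mode: [6]

Mean=22/3, Median=6, Mode=6


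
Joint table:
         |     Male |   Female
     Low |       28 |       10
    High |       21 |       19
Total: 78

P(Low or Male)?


P(Low∨Male) = P(Low) + P(Male) - P(Low∧Male)
= (38 + 49 - 28)/78 = 59/78

P = 59/78 ≈ 75.64%


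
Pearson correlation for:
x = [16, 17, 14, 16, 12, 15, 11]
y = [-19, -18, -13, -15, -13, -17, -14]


n=7, Σx=101, Σy=-109, Σxy=-1597, Σx²=1487, Σy²=1733
r = (7×(-1597) - 101×(-109))/√((7×1487 - 101²)(7×1733 - (-109)²))
= -170/√(208×250) = -170/√52000 ≈ -170/228.0351 ≈ -0.7455

r ≈ -0.7455


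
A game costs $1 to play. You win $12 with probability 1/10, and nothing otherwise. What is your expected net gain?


E[gain] = (12-1)×1/10 + (-1)×9/10
= 11/10 - 9/10 = 1/5

Expected net gain = $1/5 ≈ $0.20


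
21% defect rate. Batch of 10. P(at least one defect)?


P(all good) = (79/100)^10 = 9468276082626847201/100000000000000000000
P(≥1 defect) = 90531723917373152799/100000000000000000000

P = 90531723917373152799/100000000000000000000 ≈ 90.53%


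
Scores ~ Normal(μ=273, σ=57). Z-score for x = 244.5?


z = (x - μ)/σ = (244.5 - 273)/57 = -0.5

z = -0.5


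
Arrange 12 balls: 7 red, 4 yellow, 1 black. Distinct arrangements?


12!/(7!×4!×1!) = 3960

3960


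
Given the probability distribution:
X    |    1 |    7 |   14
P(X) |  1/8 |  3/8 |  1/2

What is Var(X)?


E[X] = 39/4
E[X²] = 233/2
Var(X) = E[X²] - (E[X])² = 233/2 - 1521/16 = 343/16

Var(X) = 343/16 ≈ 21.4375


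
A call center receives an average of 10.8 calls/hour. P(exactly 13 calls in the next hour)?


Poisson(λ=10.8): P(X=13) = e^(-λ)×λ^k/k!
= e^(-10.8) × 10.8^13 / 13!
≈ 2.039950341e-05 × 2.71962372616e+13 / 6227020800 ≈ 0.089094

P(X=13) ≈ 0.089094 ≈ 8.91%


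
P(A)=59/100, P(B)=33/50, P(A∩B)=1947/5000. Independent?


P(A)×P(B) = 1947/5000
P(A∩B) = 1947/5000
Equal ✓ → Independent

Yes, independent


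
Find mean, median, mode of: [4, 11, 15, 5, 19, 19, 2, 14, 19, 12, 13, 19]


Sorted: [2, 4, 5, 11, 12, 13, 14, 15, 19, 19, 19, 19]
Mean = 152/12 = 38/3
Median = 27/2
Freq: {4: 1, 11: 1, 15: 1, 5: 1, 19: 4, 2: 1, 14: 1, 12: 1, 13: 1}
Mode: [19]

Mean=38/3, Median=27/2, Mode=19


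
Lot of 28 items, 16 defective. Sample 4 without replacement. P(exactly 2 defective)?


Hypergeometric: C(16,2)×C(12,2)/C(28,4)
= 120×66/20475 = 176/455

P(X=2) = 176/455 ≈ 38.68%


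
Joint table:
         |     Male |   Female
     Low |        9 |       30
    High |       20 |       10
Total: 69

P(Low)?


P(Low) = (9+30)/69 = 39/69 = 13/23

P(Low) = 13/23 ≈ 56.52%


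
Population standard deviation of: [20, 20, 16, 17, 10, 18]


Mean = 101/6
  (20-101/6)²=361/36
  (20-101/6)²=361/36
  (16-101/6)²=25/36
  (17-101/6)²=1/36
  (10-101/6)²=1681/36
  (18-101/6)²=49/36
Σ(x-μ)² = 413/6
σ² = (413/6)/6 = 413/36

σ = √(413/36) ≈ 3.3871


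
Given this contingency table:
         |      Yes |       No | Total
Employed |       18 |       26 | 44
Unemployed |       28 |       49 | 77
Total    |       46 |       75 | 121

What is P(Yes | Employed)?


P(Yes | Employed) = 18/(18+26) = 18/44 = 9/22

P(Yes|Employed) = 9/22 ≈ 40.91%


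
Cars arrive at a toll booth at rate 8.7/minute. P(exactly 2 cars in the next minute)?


Poisson(λ=8.7): P(X=2) = e^(-λ)×λ^k/k!
= e^(-8.7) × 8.7^2 / 2!
≈ 0.000166585811 × 75.69 / 2 ≈ 0.006304

P(X=2) ≈ 0.006304 ≈ 0.63%


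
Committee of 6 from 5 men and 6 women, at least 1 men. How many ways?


Count by #men:
  1M,5W: C(5,1)×C(6,5)=30
  2M,4W: C(5,2)×C(6,4)=150
  3M,3W: C(5,3)×C(6,3)=200
  4M,2W: C(5,4)×C(6,2)=75
  5M,1W: C(5,5)×C(6,1)=6
Total = 461

461


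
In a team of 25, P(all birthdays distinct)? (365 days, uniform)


P(all different) = Π(365-i)/365 for i=0..24
= (365/365)×(364/365)×...×(341/365)
= 0.431300

P ≈ 0.4313 ≈ 43.13%


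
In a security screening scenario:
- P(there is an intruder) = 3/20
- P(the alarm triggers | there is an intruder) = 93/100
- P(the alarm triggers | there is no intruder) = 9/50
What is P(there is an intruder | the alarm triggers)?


Using Bayes' theorem:
P(A|B) = P(B|A)·P(A) / P(B)

P(the alarm triggers) = 93/100 × 3/20 + 9/50 × 17/20
= 279/2000 + 153/1000 = 117/400

P(there is an intruder|the alarm triggers) = (279/2000) / (117/400) = 31/65

P(there is an intruder|the alarm triggers) = 31/65 ≈ 47.69%


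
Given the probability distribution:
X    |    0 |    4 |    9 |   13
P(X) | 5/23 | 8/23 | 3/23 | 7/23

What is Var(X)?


E[X] = 150/23
E[X²] = 1554/23
Var(X) = E[X²] - (E[X])² = 1554/23 - 22500/529 = 13242/529

Var(X) = 13242/529 ≈ 25.0321


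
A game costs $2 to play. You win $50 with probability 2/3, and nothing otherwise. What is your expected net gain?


E[gain] = (50-2)×2/3 + (-2)×1/3
= 32 - 2/3 = 94/3

Expected net gain = $94/3 ≈ $31.33


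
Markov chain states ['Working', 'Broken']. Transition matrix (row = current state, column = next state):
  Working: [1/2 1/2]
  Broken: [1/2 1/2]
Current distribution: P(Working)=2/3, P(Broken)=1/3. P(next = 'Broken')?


P(next=Broken) = Σᵢ P(now=i)×P(i→Broken)
= 2/3×1/2 + 1/3×1/2
= 1/3 + 1/6 = 1/2

P = 1/2 ≈ 0.5000


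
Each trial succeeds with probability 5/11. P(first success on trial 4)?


Geometric: P(X=4) = (1-p)^(k-1)×p = (6/11)^3×5/11 = 1080/14641

P(X=4) = 1080/14641 ≈ 7.38%


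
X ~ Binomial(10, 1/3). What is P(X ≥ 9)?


P(X ≥ 9) = Σ P(X=i) for i=9..10
P(X=9) = 20/59049
P(X=10) = 1/59049
Sum = 7/19683

P(X ≥ 9) = 7/19683 ≈ 0.04%


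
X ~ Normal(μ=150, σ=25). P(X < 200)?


z = (200-150)/25 = 2.0
P(Z < 2.0) = 0.9772

P(X < 200) ≈ 0.9772


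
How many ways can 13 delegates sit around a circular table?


Circular arrangements of 13 distinct objects: fix one position to break rotational symmetry.
(n-1)! = 12! = 479001600

479001600


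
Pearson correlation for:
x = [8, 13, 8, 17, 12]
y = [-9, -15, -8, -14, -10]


n=5, Σx=58, Σy=-56, Σxy=-689, Σx²=730, Σy²=666
r = (5×(-689) - 58×(-56))/√((5×730 - 58²)(5×666 - (-56)²))
= -197/√(286×194) = -197/√55484 ≈ -197/235.5504 ≈ -0.8363

r ≈ -0.8363


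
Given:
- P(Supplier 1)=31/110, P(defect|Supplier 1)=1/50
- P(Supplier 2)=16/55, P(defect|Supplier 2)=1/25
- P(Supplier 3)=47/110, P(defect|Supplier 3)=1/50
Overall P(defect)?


P(B) = Σ P(B|Aᵢ)×P(Aᵢ)
  1/50×31/110 = 31/5500
  1/25×16/55 = 16/1375
  1/50×47/110 = 47/5500
Sum = 71/2750

P(defect) = 71/2750 ≈ 2.58%


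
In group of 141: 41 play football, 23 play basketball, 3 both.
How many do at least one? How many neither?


|A∪B| = 41+23-3 = 61
Neither = 141-61 = 80

At least one: 61; Neither: 80


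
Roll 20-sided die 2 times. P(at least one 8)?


P(no 8)^2 = (19/20)^2 = 361/400
P(≥1) = 1 - 361/400 = 39/400

P = 39/400 ≈ 9.75%


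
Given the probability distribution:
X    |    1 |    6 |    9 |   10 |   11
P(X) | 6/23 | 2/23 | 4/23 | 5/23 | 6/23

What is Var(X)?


E[X] = 170/23
E[X²] = 1628/23
Var(X) = E[X²] - (E[X])² = 1628/23 - 28900/529 = 8544/529

Var(X) = 8544/529 ≈ 16.1512


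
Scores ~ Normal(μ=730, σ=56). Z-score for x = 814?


z = (x - μ)/σ = (814 - 730)/56 = 1.5

z = 1.5


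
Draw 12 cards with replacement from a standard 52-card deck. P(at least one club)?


P(not a club) = 39/52 = 3/4
P(none in 12 draws) = (3/4)^12 = 531441/16777216
P(≥1 club) = 1 - 531441/16777216 = 16245775/16777216

P = 16245775/16777216 ≈ 96.83%


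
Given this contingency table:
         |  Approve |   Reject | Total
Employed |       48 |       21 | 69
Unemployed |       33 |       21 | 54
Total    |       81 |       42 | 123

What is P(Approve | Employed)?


P(Approve | Employed) = 48/(48+21) = 48/69 = 16/23

P(Approve|Employed) = 16/23 ≈ 69.57%


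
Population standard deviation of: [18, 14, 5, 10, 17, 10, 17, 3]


Mean = 94/8 = 47/4
  (18-47/4)²=625/16
  (14-47/4)²=81/16
  (5-47/4)²=729/16
  (10-47/4)²=49/16
  (17-47/4)²=441/16
  (10-47/4)²=49/16
  (17-47/4)²=441/16
  (3-47/4)²=1225/16
Σ(x-μ)² = 455/2
σ² = (455/2)/8 = 455/16

σ = √(455/16) ≈ 5.3327


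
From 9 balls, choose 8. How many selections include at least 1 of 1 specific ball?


Complement: C(9,8) - C(8,8) = 9 - 1 = 8

8


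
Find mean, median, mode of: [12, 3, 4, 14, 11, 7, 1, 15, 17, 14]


Sorted: [1, 3, 4, 7, 11, 12, 14, 14, 15, 17]
Mean = 98/10 = 49/5
Median = 23/2
Freq: {12: 1, 3: 1, 4: 1, 14: 2, 11: 1, 7: 1, 1: 1, 15: 1, 17: 1}
Mode: [14]

Mean=49/5, Median=23/2, Mode=14


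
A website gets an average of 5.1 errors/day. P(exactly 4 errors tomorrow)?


Poisson(λ=5.1): P(X=4) = e^(-λ)×λ^k/k!
= e^(-5.1) × 5.1^4 / 4!
≈ 0.006096746566 × 676.5201 / 24 ≈ 0.171857

P(X=4) ≈ 0.171857 ≈ 17.19%


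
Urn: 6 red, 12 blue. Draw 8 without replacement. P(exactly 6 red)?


Hypergeometric: C(6,6)×C(12,2)/C(18,8)
= 1×66/43758 = 1/663

P(X=6) = 1/663 ≈ 0.15%


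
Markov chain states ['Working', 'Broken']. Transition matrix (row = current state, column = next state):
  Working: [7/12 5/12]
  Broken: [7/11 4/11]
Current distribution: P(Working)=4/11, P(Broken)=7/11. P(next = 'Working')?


P(next=Working) = Σᵢ P(now=i)×P(i→Working)
= 4/11×7/12 + 7/11×7/11
= 7/33 + 49/121 = 224/363

P = 224/363 ≈ 0.6171


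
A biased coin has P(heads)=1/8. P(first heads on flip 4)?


Geometric: P(X=4) = (1-p)^(k-1)×p = (7/8)^3×1/8 = 343/4096

P(X=4) = 343/4096 ≈ 8.37%


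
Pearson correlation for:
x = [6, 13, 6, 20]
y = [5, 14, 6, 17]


n=4, Σx=45, Σy=42, Σxy=588, Σx²=641, Σy²=546
r = (4×588 - 45×42)/√((4×641 - 45²)(4×546 - 42²))
= 462/√(539×420) = 462/√226380 ≈ 462/475.7941 ≈ 0.9710

r ≈ 0.9710


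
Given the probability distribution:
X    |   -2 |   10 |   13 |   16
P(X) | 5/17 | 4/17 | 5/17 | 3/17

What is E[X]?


E[X] = Σ x·P(X=x)
= (-2)×(5/17) + (10)×(4/17) + (13)×(5/17) + (16)×(3/17)
= 143/17

E[X] = 143/17


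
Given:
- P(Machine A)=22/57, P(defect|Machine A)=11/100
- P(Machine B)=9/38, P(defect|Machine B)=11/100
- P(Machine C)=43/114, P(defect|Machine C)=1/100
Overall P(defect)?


P(B) = Σ P(B|Aᵢ)×P(Aᵢ)
  11/100×22/57 = 121/2850
  11/100×9/38 = 99/3800
  1/100×43/114 = 43/11400
Sum = 103/1425

P(defect) = 103/1425 ≈ 7.23%


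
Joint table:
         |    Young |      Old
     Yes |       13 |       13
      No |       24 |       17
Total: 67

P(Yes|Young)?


P(Yes|Young) = 13/(13+24) = 13/37

P = 13/37 ≈ 35.14%


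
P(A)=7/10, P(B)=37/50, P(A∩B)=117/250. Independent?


P(A)×P(B) = 259/500
P(A∩B) = 117/250
Not equal → NOT independent

No, not independent


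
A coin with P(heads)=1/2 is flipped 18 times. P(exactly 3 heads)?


Binomial: P(X=3) = C(18,3)×p^3×(1-p)^15
= 816 × 1/8 × 1/32768 = 51/16384

P(X=3) = 51/16384 ≈ 0.31%


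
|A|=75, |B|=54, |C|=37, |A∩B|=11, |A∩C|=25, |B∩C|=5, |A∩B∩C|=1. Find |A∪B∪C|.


|A∪B∪C| = 75+54+37-11-25-5+1 = 126

|A∪B∪C| = 126


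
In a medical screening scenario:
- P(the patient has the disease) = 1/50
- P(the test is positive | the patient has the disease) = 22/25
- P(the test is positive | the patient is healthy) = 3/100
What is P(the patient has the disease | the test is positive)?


Using Bayes' theorem:
P(A|B) = P(B|A)·P(A) / P(B)

P(the test is positive) = 22/25 × 1/50 + 3/100 × 49/50
= 11/625 + 147/5000 = 47/1000

P(the patient has the disease|the test is positive) = (11/625) / (47/1000) = 88/235

P(the patient has the disease|the test is positive) = 88/235 ≈ 37.45%


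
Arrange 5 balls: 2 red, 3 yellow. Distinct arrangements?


5!/(2!×3!) = 10

10


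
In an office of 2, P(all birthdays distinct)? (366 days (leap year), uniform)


P(all different) = Π(366-i)/366 for i=0..1
= (366/366)×(365/366)×...×(365/366)
= 0.997268

P ≈ 0.9973 ≈ 99.73%


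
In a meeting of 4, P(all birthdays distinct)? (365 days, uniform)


P(all different) = Π(365-i)/365 for i=0..3
= (365/365)×(364/365)×...×(362/365)
= 0.983644

P ≈ 0.9836 ≈ 98.36%


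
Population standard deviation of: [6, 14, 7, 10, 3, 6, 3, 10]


Mean = 59/8
  (6-59/8)²=121/64
  (14-59/8)²=2809/64
  (7-59/8)²=9/64
  (10-59/8)²=441/64
  (3-59/8)²=1225/64
  (6-59/8)²=121/64
  (3-59/8)²=1225/64
  (10-59/8)²=441/64
Σ(x-μ)² = 799/8
σ² = (799/8)/8 = 799/64

σ = √(799/64) ≈ 3.5333


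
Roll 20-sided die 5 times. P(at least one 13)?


P(no 13)^5 = (19/20)^5 = 2476099/3200000
P(≥1) = 1 - 2476099/3200000 = 723901/3200000

P = 723901/3200000 ≈ 22.62%


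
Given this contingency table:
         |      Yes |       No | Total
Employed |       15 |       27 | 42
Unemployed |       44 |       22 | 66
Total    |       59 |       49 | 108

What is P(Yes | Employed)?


P(Yes | Employed) = 15/(15+27) = 15/42 = 5/14

P(Yes|Employed) = 5/14 ≈ 35.71%


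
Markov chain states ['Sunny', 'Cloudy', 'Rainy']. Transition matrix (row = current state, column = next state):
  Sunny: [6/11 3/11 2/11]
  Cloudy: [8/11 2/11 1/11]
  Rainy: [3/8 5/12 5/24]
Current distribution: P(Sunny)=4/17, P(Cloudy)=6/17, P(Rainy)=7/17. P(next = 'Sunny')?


P(next=Sunny) = Σᵢ P(now=i)×P(i→Sunny)
= 4/17×6/11 + 6/17×8/11 + 7/17×3/8
= 24/187 + 48/187 + 21/136 = 807/1496

P = 807/1496 ≈ 0.5394


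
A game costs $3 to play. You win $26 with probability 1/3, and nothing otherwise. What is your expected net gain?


E[gain] = (26-3)×1/3 + (-3)×2/3
= 23/3 - 2 = 17/3

Expected net gain = $17/3 ≈ $5.67


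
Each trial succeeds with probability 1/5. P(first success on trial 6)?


Geometric: P(X=6) = (1-p)^(k-1)×p = (4/5)^5×1/5 = 1024/15625

P(X=6) = 1024/15625 ≈ 6.55%


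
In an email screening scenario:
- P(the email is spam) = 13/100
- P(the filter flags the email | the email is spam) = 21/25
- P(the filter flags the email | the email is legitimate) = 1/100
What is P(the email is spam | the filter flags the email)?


Using Bayes' theorem:
P(A|B) = P(B|A)·P(A) / P(B)

P(the filter flags the email) = 21/25 × 13/100 + 1/100 × 87/100
= 273/2500 + 87/10000 = 1179/10000

P(the email is spam|the filter flags the email) = (273/2500) / (1179/10000) = 364/393

P(the email is spam|the filter flags the email) = 364/393 ≈ 92.62%


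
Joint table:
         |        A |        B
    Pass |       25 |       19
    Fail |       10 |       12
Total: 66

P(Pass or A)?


P(Pass∨A) = P(Pass) + P(A) - P(Pass∧A)
= (44 + 35 - 25)/66 = 54/66 = 9/11

P = 9/11 ≈ 81.82%


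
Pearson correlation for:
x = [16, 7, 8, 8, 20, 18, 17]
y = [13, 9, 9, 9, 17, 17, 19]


n=7, Σx=94, Σy=93, Σxy=1384, Σx²=1446, Σy²=1351
r = (7×1384 - 94×93)/√((7×1446 - 94²)(7×1351 - 93²))
= 946/√(1286×808) = 946/√1039088 ≈ 946/1019.3567 ≈ 0.9280

r ≈ 0.9280


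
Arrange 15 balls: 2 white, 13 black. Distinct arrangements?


15!/(2!×13!) = 105

105


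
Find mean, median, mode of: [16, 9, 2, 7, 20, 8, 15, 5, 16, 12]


Sorted: [2, 5, 7, 8, 9, 12, 15, 16, 16, 20]
Mean = 110/10 = 11
Median = 21/2
Freq: {16: 2, 9: 1, 2: 1, 7: 1, 20: 1, 8: 1, 15: 1, 5: 1, 12: 1}
Mode: [16]

Mean=11, Median=21/2, Mode=16


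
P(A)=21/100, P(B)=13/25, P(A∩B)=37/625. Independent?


P(A)×P(B) = 273/2500
P(A∩B) = 37/625
Not equal → NOT independent

No, not independent


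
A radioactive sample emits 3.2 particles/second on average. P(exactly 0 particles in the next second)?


Poisson(λ=3.2): P(X=0) = e^(-λ)×λ^k/k!
= e^(-3.2) × 3.2^0 / 0!
≈ 0.04076220398 × 1 / 1 ≈ 0.040762

P(X=0) ≈ 0.040762 ≈ 4.08%


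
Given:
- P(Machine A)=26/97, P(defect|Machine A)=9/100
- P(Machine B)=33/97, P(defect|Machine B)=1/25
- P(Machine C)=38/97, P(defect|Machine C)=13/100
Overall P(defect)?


P(B) = Σ P(B|Aᵢ)×P(Aᵢ)
  9/100×26/97 = 117/4850
  1/25×33/97 = 33/2425
  13/100×38/97 = 247/4850
Sum = 43/485

P(defect) = 43/485 ≈ 8.87%


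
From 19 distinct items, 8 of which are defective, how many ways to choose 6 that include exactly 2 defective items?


Choose 2 of the 8 defective items and 4 of the other 11 items:
C(8,2)×C(11,4) = 28×330 = 9240

9240


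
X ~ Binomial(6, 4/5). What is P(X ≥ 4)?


P(X ≥ 4) = Σ P(X=i) for i=4..6
P(X=4) = 768/3125
P(X=5) = 6144/15625
P(X=6) = 4096/15625
Sum = 2816/3125

P(X ≥ 4) = 2816/3125 ≈ 90.11%


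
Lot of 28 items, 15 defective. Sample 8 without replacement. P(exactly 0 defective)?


Hypergeometric: C(15,0)×C(13,8)/C(28,8)
= 1×1287/3108105 = 1/2415

P(X=0) = 1/2415 ≈ 0.04%


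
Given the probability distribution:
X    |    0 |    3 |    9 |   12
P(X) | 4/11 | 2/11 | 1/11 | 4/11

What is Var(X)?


E[X] = 63/11
E[X²] = 675/11
Var(X) = E[X²] - (E[X])² = 675/11 - 3969/121 = 3456/121

Var(X) = 3456/121 ≈ 28.5620


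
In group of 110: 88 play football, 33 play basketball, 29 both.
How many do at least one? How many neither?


|A∪B| = 88+33-29 = 92
Neither = 110-92 = 18

At least one: 92; Neither: 18


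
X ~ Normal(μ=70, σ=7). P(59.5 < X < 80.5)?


z₁=(59.5-70)/7=-1.5, z₂=(80.5-70)/7=1.5
P = Φ(1.5) - Φ(-1.5) = 0.933193 - 0.066807 = 0.866386 ≈ 0.8664

P(59.5 < X < 80.5) ≈ 0.8664


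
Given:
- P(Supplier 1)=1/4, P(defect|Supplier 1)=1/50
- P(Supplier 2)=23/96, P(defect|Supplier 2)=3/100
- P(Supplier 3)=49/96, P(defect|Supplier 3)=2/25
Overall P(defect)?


P(B) = Σ P(B|Aᵢ)×P(Aᵢ)
  1/50×1/4 = 1/200
  3/100×23/96 = 23/3200
  2/25×49/96 = 49/1200
Sum = 509/9600

P(defect) = 509/9600 ≈ 5.30%


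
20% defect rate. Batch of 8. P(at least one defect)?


P(all good) = (4/5)^8 = 65536/390625
P(≥1 defect) = 325089/390625

P = 325089/390625 ≈ 83.22%


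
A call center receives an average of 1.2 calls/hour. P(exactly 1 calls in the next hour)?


Poisson(λ=1.2): P(X=1) = e^(-λ)×λ^k/k!
= e^(-1.2) × 1.2^1 / 1!
≈ 0.3011942119 × 1.2 / 1 ≈ 0.361433

P(X=1) ≈ 0.361433 ≈ 36.14%


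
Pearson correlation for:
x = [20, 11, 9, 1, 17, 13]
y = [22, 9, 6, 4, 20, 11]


n=6, Σx=71, Σy=72, Σxy=1080, Σx²=1061, Σy²=1138
r = (6×1080 - 71×72)/√((6×1061 - 71²)(6×1138 - 72²))
= 1368/√(1325×1644) = 1368/√2178300 ≈ 1368/1475.9065 ≈ 0.9269

r ≈ 0.9269


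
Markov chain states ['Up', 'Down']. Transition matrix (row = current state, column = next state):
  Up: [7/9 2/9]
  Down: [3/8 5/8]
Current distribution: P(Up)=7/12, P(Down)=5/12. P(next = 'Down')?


P(next=Down) = Σᵢ P(now=i)×P(i→Down)
= 7/12×2/9 + 5/12×5/8
= 7/54 + 25/96 = 337/864

P = 337/864 ≈ 0.3900


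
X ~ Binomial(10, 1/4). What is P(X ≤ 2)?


P(X ≤ 2) = Σ P(X=i) for i=0..2
P(X=0) = 59049/1048576
P(X=1) = 98415/524288
P(X=2) = 295245/1048576
Sum = 137781/262144

P(X ≤ 2) = 137781/262144 ≈ 52.56%


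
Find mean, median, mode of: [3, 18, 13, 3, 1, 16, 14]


Sorted: [1, 3, 3, 13, 14, 16, 18]
Mean = 68/7
Median = 13
Freq: {3: 2, 18: 1, 13: 1, 1: 1, 16: 1, 14: 1}
Mode: [3]

Mean=68/7, Median=13, Mode=3


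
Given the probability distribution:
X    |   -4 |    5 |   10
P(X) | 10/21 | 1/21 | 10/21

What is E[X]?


E[X] = Σ x·P(X=x)
= (-4)×(10/21) + (5)×(1/21) + (10)×(10/21)
= 65/21

E[X] = 65/21


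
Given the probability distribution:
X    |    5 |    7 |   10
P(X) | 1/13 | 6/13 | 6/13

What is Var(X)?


E[X] = 107/13
E[X²] = 919/13
Var(X) = E[X²] - (E[X])² = 919/13 - 11449/169 = 498/169

Var(X) = 498/169 ≈ 2.9467


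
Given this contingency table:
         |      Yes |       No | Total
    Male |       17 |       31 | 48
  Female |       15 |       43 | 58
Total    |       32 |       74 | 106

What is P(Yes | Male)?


P(Yes | Male) = 17/(17+31) = 17/48

P(Yes|Male) = 17/48 ≈ 35.42%


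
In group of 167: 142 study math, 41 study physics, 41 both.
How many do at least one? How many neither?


|A∪B| = 142+41-41 = 142
Neither = 167-142 = 25

At least one: 142; Neither: 25


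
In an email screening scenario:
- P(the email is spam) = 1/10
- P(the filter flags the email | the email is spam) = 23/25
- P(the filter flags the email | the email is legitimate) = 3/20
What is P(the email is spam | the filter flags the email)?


Using Bayes' theorem:
P(A|B) = P(B|A)·P(A) / P(B)

P(the filter flags the email) = 23/25 × 1/10 + 3/20 × 9/10
= 23/250 + 27/200 = 227/1000

P(the email is spam|the filter flags the email) = (23/250) / (227/1000) = 92/227

P(the email is spam|the filter flags the email) = 92/227 ≈ 40.53%


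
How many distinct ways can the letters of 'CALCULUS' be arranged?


Letters: 8, freq: {'C': 2, 'A': 1, 'L': 2, 'U': 2, 'S': 1}
8!/(2!×1!×2!×2!×1!) = 40320/8 = 5040

5040
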